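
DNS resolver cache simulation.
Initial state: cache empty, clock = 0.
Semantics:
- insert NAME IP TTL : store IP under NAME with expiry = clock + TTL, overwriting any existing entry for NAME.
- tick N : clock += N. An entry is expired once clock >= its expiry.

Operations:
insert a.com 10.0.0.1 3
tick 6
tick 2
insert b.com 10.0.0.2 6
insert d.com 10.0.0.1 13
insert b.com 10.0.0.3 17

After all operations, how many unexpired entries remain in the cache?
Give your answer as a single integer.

Answer: 2

Derivation:
Op 1: insert a.com -> 10.0.0.1 (expiry=0+3=3). clock=0
Op 2: tick 6 -> clock=6. purged={a.com}
Op 3: tick 2 -> clock=8.
Op 4: insert b.com -> 10.0.0.2 (expiry=8+6=14). clock=8
Op 5: insert d.com -> 10.0.0.1 (expiry=8+13=21). clock=8
Op 6: insert b.com -> 10.0.0.3 (expiry=8+17=25). clock=8
Final cache (unexpired): {b.com,d.com} -> size=2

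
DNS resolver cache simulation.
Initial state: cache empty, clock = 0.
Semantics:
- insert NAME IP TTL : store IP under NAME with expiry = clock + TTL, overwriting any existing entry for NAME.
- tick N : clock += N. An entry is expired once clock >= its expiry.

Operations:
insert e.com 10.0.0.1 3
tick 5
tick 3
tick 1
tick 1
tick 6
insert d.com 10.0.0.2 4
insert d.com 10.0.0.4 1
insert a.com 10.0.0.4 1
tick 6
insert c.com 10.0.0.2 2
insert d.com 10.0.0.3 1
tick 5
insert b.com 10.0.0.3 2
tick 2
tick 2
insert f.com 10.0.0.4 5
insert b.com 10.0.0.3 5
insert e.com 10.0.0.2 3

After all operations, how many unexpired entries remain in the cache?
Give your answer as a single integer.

Op 1: insert e.com -> 10.0.0.1 (expiry=0+3=3). clock=0
Op 2: tick 5 -> clock=5. purged={e.com}
Op 3: tick 3 -> clock=8.
Op 4: tick 1 -> clock=9.
Op 5: tick 1 -> clock=10.
Op 6: tick 6 -> clock=16.
Op 7: insert d.com -> 10.0.0.2 (expiry=16+4=20). clock=16
Op 8: insert d.com -> 10.0.0.4 (expiry=16+1=17). clock=16
Op 9: insert a.com -> 10.0.0.4 (expiry=16+1=17). clock=16
Op 10: tick 6 -> clock=22. purged={a.com,d.com}
Op 11: insert c.com -> 10.0.0.2 (expiry=22+2=24). clock=22
Op 12: insert d.com -> 10.0.0.3 (expiry=22+1=23). clock=22
Op 13: tick 5 -> clock=27. purged={c.com,d.com}
Op 14: insert b.com -> 10.0.0.3 (expiry=27+2=29). clock=27
Op 15: tick 2 -> clock=29. purged={b.com}
Op 16: tick 2 -> clock=31.
Op 17: insert f.com -> 10.0.0.4 (expiry=31+5=36). clock=31
Op 18: insert b.com -> 10.0.0.3 (expiry=31+5=36). clock=31
Op 19: insert e.com -> 10.0.0.2 (expiry=31+3=34). clock=31
Final cache (unexpired): {b.com,e.com,f.com} -> size=3

Answer: 3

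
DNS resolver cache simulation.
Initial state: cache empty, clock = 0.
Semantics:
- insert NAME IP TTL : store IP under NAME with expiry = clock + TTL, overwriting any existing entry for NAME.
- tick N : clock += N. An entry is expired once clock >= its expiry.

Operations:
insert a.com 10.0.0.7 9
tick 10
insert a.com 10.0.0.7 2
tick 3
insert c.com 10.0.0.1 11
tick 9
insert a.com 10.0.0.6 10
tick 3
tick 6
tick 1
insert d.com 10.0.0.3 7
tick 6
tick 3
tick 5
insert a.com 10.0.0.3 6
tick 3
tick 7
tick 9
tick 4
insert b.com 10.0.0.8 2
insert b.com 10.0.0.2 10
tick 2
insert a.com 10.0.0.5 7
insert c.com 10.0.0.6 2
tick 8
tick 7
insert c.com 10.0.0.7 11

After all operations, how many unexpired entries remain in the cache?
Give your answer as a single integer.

Op 1: insert a.com -> 10.0.0.7 (expiry=0+9=9). clock=0
Op 2: tick 10 -> clock=10. purged={a.com}
Op 3: insert a.com -> 10.0.0.7 (expiry=10+2=12). clock=10
Op 4: tick 3 -> clock=13. purged={a.com}
Op 5: insert c.com -> 10.0.0.1 (expiry=13+11=24). clock=13
Op 6: tick 9 -> clock=22.
Op 7: insert a.com -> 10.0.0.6 (expiry=22+10=32). clock=22
Op 8: tick 3 -> clock=25. purged={c.com}
Op 9: tick 6 -> clock=31.
Op 10: tick 1 -> clock=32. purged={a.com}
Op 11: insert d.com -> 10.0.0.3 (expiry=32+7=39). clock=32
Op 12: tick 6 -> clock=38.
Op 13: tick 3 -> clock=41. purged={d.com}
Op 14: tick 5 -> clock=46.
Op 15: insert a.com -> 10.0.0.3 (expiry=46+6=52). clock=46
Op 16: tick 3 -> clock=49.
Op 17: tick 7 -> clock=56. purged={a.com}
Op 18: tick 9 -> clock=65.
Op 19: tick 4 -> clock=69.
Op 20: insert b.com -> 10.0.0.8 (expiry=69+2=71). clock=69
Op 21: insert b.com -> 10.0.0.2 (expiry=69+10=79). clock=69
Op 22: tick 2 -> clock=71.
Op 23: insert a.com -> 10.0.0.5 (expiry=71+7=78). clock=71
Op 24: insert c.com -> 10.0.0.6 (expiry=71+2=73). clock=71
Op 25: tick 8 -> clock=79. purged={a.com,b.com,c.com}
Op 26: tick 7 -> clock=86.
Op 27: insert c.com -> 10.0.0.7 (expiry=86+11=97). clock=86
Final cache (unexpired): {c.com} -> size=1

Answer: 1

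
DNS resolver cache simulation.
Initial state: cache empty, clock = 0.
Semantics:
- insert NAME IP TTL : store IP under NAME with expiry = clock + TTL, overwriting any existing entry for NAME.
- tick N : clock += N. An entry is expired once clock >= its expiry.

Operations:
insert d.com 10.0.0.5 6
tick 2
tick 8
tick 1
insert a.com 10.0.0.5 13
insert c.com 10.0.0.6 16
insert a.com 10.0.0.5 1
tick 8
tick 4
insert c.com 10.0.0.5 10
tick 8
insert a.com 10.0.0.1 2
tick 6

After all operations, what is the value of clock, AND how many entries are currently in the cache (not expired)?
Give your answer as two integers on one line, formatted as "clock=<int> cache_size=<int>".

Answer: clock=37 cache_size=0

Derivation:
Op 1: insert d.com -> 10.0.0.5 (expiry=0+6=6). clock=0
Op 2: tick 2 -> clock=2.
Op 3: tick 8 -> clock=10. purged={d.com}
Op 4: tick 1 -> clock=11.
Op 5: insert a.com -> 10.0.0.5 (expiry=11+13=24). clock=11
Op 6: insert c.com -> 10.0.0.6 (expiry=11+16=27). clock=11
Op 7: insert a.com -> 10.0.0.5 (expiry=11+1=12). clock=11
Op 8: tick 8 -> clock=19. purged={a.com}
Op 9: tick 4 -> clock=23.
Op 10: insert c.com -> 10.0.0.5 (expiry=23+10=33). clock=23
Op 11: tick 8 -> clock=31.
Op 12: insert a.com -> 10.0.0.1 (expiry=31+2=33). clock=31
Op 13: tick 6 -> clock=37. purged={a.com,c.com}
Final clock = 37
Final cache (unexpired): {} -> size=0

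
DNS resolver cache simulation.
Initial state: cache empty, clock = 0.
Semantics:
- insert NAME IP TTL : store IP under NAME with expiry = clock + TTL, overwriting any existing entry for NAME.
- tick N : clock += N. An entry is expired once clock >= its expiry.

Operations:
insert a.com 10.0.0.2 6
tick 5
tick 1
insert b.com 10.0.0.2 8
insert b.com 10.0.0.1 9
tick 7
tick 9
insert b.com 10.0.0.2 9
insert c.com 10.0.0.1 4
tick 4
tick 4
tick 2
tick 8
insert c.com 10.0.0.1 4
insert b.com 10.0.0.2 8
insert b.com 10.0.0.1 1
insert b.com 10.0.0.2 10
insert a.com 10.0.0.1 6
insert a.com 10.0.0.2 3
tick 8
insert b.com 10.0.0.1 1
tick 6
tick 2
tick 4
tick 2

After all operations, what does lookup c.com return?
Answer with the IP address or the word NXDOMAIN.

Op 1: insert a.com -> 10.0.0.2 (expiry=0+6=6). clock=0
Op 2: tick 5 -> clock=5.
Op 3: tick 1 -> clock=6. purged={a.com}
Op 4: insert b.com -> 10.0.0.2 (expiry=6+8=14). clock=6
Op 5: insert b.com -> 10.0.0.1 (expiry=6+9=15). clock=6
Op 6: tick 7 -> clock=13.
Op 7: tick 9 -> clock=22. purged={b.com}
Op 8: insert b.com -> 10.0.0.2 (expiry=22+9=31). clock=22
Op 9: insert c.com -> 10.0.0.1 (expiry=22+4=26). clock=22
Op 10: tick 4 -> clock=26. purged={c.com}
Op 11: tick 4 -> clock=30.
Op 12: tick 2 -> clock=32. purged={b.com}
Op 13: tick 8 -> clock=40.
Op 14: insert c.com -> 10.0.0.1 (expiry=40+4=44). clock=40
Op 15: insert b.com -> 10.0.0.2 (expiry=40+8=48). clock=40
Op 16: insert b.com -> 10.0.0.1 (expiry=40+1=41). clock=40
Op 17: insert b.com -> 10.0.0.2 (expiry=40+10=50). clock=40
Op 18: insert a.com -> 10.0.0.1 (expiry=40+6=46). clock=40
Op 19: insert a.com -> 10.0.0.2 (expiry=40+3=43). clock=40
Op 20: tick 8 -> clock=48. purged={a.com,c.com}
Op 21: insert b.com -> 10.0.0.1 (expiry=48+1=49). clock=48
Op 22: tick 6 -> clock=54. purged={b.com}
Op 23: tick 2 -> clock=56.
Op 24: tick 4 -> clock=60.
Op 25: tick 2 -> clock=62.
lookup c.com: not in cache (expired or never inserted)

Answer: NXDOMAIN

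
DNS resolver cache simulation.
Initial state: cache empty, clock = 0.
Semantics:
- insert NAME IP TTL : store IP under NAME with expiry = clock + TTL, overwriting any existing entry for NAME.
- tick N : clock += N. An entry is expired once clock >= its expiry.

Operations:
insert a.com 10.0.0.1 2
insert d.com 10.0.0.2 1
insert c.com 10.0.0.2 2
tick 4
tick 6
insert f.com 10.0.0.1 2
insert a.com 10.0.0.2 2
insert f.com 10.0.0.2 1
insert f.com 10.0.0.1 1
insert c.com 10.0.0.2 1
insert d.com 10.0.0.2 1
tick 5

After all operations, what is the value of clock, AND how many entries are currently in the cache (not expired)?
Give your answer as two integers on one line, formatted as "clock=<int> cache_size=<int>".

Op 1: insert a.com -> 10.0.0.1 (expiry=0+2=2). clock=0
Op 2: insert d.com -> 10.0.0.2 (expiry=0+1=1). clock=0
Op 3: insert c.com -> 10.0.0.2 (expiry=0+2=2). clock=0
Op 4: tick 4 -> clock=4. purged={a.com,c.com,d.com}
Op 5: tick 6 -> clock=10.
Op 6: insert f.com -> 10.0.0.1 (expiry=10+2=12). clock=10
Op 7: insert a.com -> 10.0.0.2 (expiry=10+2=12). clock=10
Op 8: insert f.com -> 10.0.0.2 (expiry=10+1=11). clock=10
Op 9: insert f.com -> 10.0.0.1 (expiry=10+1=11). clock=10
Op 10: insert c.com -> 10.0.0.2 (expiry=10+1=11). clock=10
Op 11: insert d.com -> 10.0.0.2 (expiry=10+1=11). clock=10
Op 12: tick 5 -> clock=15. purged={a.com,c.com,d.com,f.com}
Final clock = 15
Final cache (unexpired): {} -> size=0

Answer: clock=15 cache_size=0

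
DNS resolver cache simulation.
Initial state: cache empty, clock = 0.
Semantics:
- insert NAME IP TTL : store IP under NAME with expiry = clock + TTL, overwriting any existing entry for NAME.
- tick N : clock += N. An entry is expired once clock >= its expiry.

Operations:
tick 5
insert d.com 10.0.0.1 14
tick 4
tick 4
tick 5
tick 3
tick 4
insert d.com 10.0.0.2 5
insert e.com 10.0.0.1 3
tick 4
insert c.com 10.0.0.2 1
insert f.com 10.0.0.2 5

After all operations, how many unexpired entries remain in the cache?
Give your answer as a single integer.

Op 1: tick 5 -> clock=5.
Op 2: insert d.com -> 10.0.0.1 (expiry=5+14=19). clock=5
Op 3: tick 4 -> clock=9.
Op 4: tick 4 -> clock=13.
Op 5: tick 5 -> clock=18.
Op 6: tick 3 -> clock=21. purged={d.com}
Op 7: tick 4 -> clock=25.
Op 8: insert d.com -> 10.0.0.2 (expiry=25+5=30). clock=25
Op 9: insert e.com -> 10.0.0.1 (expiry=25+3=28). clock=25
Op 10: tick 4 -> clock=29. purged={e.com}
Op 11: insert c.com -> 10.0.0.2 (expiry=29+1=30). clock=29
Op 12: insert f.com -> 10.0.0.2 (expiry=29+5=34). clock=29
Final cache (unexpired): {c.com,d.com,f.com} -> size=3

Answer: 3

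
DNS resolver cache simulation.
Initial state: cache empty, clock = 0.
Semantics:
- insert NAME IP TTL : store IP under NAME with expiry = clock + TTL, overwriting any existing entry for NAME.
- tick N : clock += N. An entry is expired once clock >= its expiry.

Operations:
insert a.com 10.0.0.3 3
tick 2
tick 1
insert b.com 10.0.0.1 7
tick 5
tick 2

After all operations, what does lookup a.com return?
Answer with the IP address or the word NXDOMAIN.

Answer: NXDOMAIN

Derivation:
Op 1: insert a.com -> 10.0.0.3 (expiry=0+3=3). clock=0
Op 2: tick 2 -> clock=2.
Op 3: tick 1 -> clock=3. purged={a.com}
Op 4: insert b.com -> 10.0.0.1 (expiry=3+7=10). clock=3
Op 5: tick 5 -> clock=8.
Op 6: tick 2 -> clock=10. purged={b.com}
lookup a.com: not in cache (expired or never inserted)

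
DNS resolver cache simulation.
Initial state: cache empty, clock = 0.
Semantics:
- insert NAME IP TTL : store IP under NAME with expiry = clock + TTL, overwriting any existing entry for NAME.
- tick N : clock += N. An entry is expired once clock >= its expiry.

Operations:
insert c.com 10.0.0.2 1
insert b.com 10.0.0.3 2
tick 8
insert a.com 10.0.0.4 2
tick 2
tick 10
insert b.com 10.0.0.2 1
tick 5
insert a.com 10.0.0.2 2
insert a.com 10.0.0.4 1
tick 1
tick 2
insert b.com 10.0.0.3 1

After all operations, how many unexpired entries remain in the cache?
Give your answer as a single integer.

Op 1: insert c.com -> 10.0.0.2 (expiry=0+1=1). clock=0
Op 2: insert b.com -> 10.0.0.3 (expiry=0+2=2). clock=0
Op 3: tick 8 -> clock=8. purged={b.com,c.com}
Op 4: insert a.com -> 10.0.0.4 (expiry=8+2=10). clock=8
Op 5: tick 2 -> clock=10. purged={a.com}
Op 6: tick 10 -> clock=20.
Op 7: insert b.com -> 10.0.0.2 (expiry=20+1=21). clock=20
Op 8: tick 5 -> clock=25. purged={b.com}
Op 9: insert a.com -> 10.0.0.2 (expiry=25+2=27). clock=25
Op 10: insert a.com -> 10.0.0.4 (expiry=25+1=26). clock=25
Op 11: tick 1 -> clock=26. purged={a.com}
Op 12: tick 2 -> clock=28.
Op 13: insert b.com -> 10.0.0.3 (expiry=28+1=29). clock=28
Final cache (unexpired): {b.com} -> size=1

Answer: 1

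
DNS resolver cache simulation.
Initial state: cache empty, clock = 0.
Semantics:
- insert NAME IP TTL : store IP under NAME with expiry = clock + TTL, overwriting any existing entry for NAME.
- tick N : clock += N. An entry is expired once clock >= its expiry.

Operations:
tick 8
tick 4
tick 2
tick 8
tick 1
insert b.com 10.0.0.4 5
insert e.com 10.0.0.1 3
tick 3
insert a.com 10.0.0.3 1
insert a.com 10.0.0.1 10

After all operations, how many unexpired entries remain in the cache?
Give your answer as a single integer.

Answer: 2

Derivation:
Op 1: tick 8 -> clock=8.
Op 2: tick 4 -> clock=12.
Op 3: tick 2 -> clock=14.
Op 4: tick 8 -> clock=22.
Op 5: tick 1 -> clock=23.
Op 6: insert b.com -> 10.0.0.4 (expiry=23+5=28). clock=23
Op 7: insert e.com -> 10.0.0.1 (expiry=23+3=26). clock=23
Op 8: tick 3 -> clock=26. purged={e.com}
Op 9: insert a.com -> 10.0.0.3 (expiry=26+1=27). clock=26
Op 10: insert a.com -> 10.0.0.1 (expiry=26+10=36). clock=26
Final cache (unexpired): {a.com,b.com} -> size=2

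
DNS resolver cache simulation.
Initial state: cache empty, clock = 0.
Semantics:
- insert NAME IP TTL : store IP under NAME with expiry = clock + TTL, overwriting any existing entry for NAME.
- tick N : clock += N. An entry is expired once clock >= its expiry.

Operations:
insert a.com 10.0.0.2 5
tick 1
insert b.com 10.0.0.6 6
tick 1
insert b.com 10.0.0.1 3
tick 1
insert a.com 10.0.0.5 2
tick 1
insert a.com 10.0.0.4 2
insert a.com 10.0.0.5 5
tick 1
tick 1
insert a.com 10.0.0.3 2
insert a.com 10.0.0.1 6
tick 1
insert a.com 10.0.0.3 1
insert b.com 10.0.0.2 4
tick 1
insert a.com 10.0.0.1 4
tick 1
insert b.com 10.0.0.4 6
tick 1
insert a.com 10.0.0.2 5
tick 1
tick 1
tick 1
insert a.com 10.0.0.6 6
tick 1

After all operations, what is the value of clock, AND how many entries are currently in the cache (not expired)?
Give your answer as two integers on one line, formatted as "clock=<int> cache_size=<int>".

Op 1: insert a.com -> 10.0.0.2 (expiry=0+5=5). clock=0
Op 2: tick 1 -> clock=1.
Op 3: insert b.com -> 10.0.0.6 (expiry=1+6=7). clock=1
Op 4: tick 1 -> clock=2.
Op 5: insert b.com -> 10.0.0.1 (expiry=2+3=5). clock=2
Op 6: tick 1 -> clock=3.
Op 7: insert a.com -> 10.0.0.5 (expiry=3+2=5). clock=3
Op 8: tick 1 -> clock=4.
Op 9: insert a.com -> 10.0.0.4 (expiry=4+2=6). clock=4
Op 10: insert a.com -> 10.0.0.5 (expiry=4+5=9). clock=4
Op 11: tick 1 -> clock=5. purged={b.com}
Op 12: tick 1 -> clock=6.
Op 13: insert a.com -> 10.0.0.3 (expiry=6+2=8). clock=6
Op 14: insert a.com -> 10.0.0.1 (expiry=6+6=12). clock=6
Op 15: tick 1 -> clock=7.
Op 16: insert a.com -> 10.0.0.3 (expiry=7+1=8). clock=7
Op 17: insert b.com -> 10.0.0.2 (expiry=7+4=11). clock=7
Op 18: tick 1 -> clock=8. purged={a.com}
Op 19: insert a.com -> 10.0.0.1 (expiry=8+4=12). clock=8
Op 20: tick 1 -> clock=9.
Op 21: insert b.com -> 10.0.0.4 (expiry=9+6=15). clock=9
Op 22: tick 1 -> clock=10.
Op 23: insert a.com -> 10.0.0.2 (expiry=10+5=15). clock=10
Op 24: tick 1 -> clock=11.
Op 25: tick 1 -> clock=12.
Op 26: tick 1 -> clock=13.
Op 27: insert a.com -> 10.0.0.6 (expiry=13+6=19). clock=13
Op 28: tick 1 -> clock=14.
Final clock = 14
Final cache (unexpired): {a.com,b.com} -> size=2

Answer: clock=14 cache_size=2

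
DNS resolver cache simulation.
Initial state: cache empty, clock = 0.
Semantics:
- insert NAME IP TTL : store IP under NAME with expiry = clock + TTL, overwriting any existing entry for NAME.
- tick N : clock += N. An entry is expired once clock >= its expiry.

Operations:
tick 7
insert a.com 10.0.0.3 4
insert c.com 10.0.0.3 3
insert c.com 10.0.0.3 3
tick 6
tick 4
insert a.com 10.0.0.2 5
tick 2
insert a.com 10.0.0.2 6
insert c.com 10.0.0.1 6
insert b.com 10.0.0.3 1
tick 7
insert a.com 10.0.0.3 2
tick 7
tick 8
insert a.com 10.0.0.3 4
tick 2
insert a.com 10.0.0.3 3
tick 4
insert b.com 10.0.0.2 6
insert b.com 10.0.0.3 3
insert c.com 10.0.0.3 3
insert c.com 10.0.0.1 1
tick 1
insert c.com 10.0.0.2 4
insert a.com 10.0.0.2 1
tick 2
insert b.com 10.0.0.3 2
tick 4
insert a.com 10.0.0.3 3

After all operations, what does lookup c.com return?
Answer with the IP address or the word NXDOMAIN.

Op 1: tick 7 -> clock=7.
Op 2: insert a.com -> 10.0.0.3 (expiry=7+4=11). clock=7
Op 3: insert c.com -> 10.0.0.3 (expiry=7+3=10). clock=7
Op 4: insert c.com -> 10.0.0.3 (expiry=7+3=10). clock=7
Op 5: tick 6 -> clock=13. purged={a.com,c.com}
Op 6: tick 4 -> clock=17.
Op 7: insert a.com -> 10.0.0.2 (expiry=17+5=22). clock=17
Op 8: tick 2 -> clock=19.
Op 9: insert a.com -> 10.0.0.2 (expiry=19+6=25). clock=19
Op 10: insert c.com -> 10.0.0.1 (expiry=19+6=25). clock=19
Op 11: insert b.com -> 10.0.0.3 (expiry=19+1=20). clock=19
Op 12: tick 7 -> clock=26. purged={a.com,b.com,c.com}
Op 13: insert a.com -> 10.0.0.3 (expiry=26+2=28). clock=26
Op 14: tick 7 -> clock=33. purged={a.com}
Op 15: tick 8 -> clock=41.
Op 16: insert a.com -> 10.0.0.3 (expiry=41+4=45). clock=41
Op 17: tick 2 -> clock=43.
Op 18: insert a.com -> 10.0.0.3 (expiry=43+3=46). clock=43
Op 19: tick 4 -> clock=47. purged={a.com}
Op 20: insert b.com -> 10.0.0.2 (expiry=47+6=53). clock=47
Op 21: insert b.com -> 10.0.0.3 (expiry=47+3=50). clock=47
Op 22: insert c.com -> 10.0.0.3 (expiry=47+3=50). clock=47
Op 23: insert c.com -> 10.0.0.1 (expiry=47+1=48). clock=47
Op 24: tick 1 -> clock=48. purged={c.com}
Op 25: insert c.com -> 10.0.0.2 (expiry=48+4=52). clock=48
Op 26: insert a.com -> 10.0.0.2 (expiry=48+1=49). clock=48
Op 27: tick 2 -> clock=50. purged={a.com,b.com}
Op 28: insert b.com -> 10.0.0.3 (expiry=50+2=52). clock=50
Op 29: tick 4 -> clock=54. purged={b.com,c.com}
Op 30: insert a.com -> 10.0.0.3 (expiry=54+3=57). clock=54
lookup c.com: not in cache (expired or never inserted)

Answer: NXDOMAIN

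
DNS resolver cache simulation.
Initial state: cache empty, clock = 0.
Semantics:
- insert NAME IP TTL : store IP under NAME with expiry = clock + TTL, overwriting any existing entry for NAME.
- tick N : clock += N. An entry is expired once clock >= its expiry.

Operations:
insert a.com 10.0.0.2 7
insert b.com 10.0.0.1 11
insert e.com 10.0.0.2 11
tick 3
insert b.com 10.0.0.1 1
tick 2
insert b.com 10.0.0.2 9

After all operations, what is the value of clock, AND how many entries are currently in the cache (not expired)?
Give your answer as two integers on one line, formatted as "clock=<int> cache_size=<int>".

Answer: clock=5 cache_size=3

Derivation:
Op 1: insert a.com -> 10.0.0.2 (expiry=0+7=7). clock=0
Op 2: insert b.com -> 10.0.0.1 (expiry=0+11=11). clock=0
Op 3: insert e.com -> 10.0.0.2 (expiry=0+11=11). clock=0
Op 4: tick 3 -> clock=3.
Op 5: insert b.com -> 10.0.0.1 (expiry=3+1=4). clock=3
Op 6: tick 2 -> clock=5. purged={b.com}
Op 7: insert b.com -> 10.0.0.2 (expiry=5+9=14). clock=5
Final clock = 5
Final cache (unexpired): {a.com,b.com,e.com} -> size=3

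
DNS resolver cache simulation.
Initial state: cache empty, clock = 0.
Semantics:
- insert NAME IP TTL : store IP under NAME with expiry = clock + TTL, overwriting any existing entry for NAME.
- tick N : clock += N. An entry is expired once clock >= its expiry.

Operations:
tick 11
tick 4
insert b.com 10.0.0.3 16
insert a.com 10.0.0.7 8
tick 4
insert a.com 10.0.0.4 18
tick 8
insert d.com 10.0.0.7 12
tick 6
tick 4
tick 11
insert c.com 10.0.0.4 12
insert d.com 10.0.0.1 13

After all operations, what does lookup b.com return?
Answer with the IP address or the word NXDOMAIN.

Op 1: tick 11 -> clock=11.
Op 2: tick 4 -> clock=15.
Op 3: insert b.com -> 10.0.0.3 (expiry=15+16=31). clock=15
Op 4: insert a.com -> 10.0.0.7 (expiry=15+8=23). clock=15
Op 5: tick 4 -> clock=19.
Op 6: insert a.com -> 10.0.0.4 (expiry=19+18=37). clock=19
Op 7: tick 8 -> clock=27.
Op 8: insert d.com -> 10.0.0.7 (expiry=27+12=39). clock=27
Op 9: tick 6 -> clock=33. purged={b.com}
Op 10: tick 4 -> clock=37. purged={a.com}
Op 11: tick 11 -> clock=48. purged={d.com}
Op 12: insert c.com -> 10.0.0.4 (expiry=48+12=60). clock=48
Op 13: insert d.com -> 10.0.0.1 (expiry=48+13=61). clock=48
lookup b.com: not in cache (expired or never inserted)

Answer: NXDOMAIN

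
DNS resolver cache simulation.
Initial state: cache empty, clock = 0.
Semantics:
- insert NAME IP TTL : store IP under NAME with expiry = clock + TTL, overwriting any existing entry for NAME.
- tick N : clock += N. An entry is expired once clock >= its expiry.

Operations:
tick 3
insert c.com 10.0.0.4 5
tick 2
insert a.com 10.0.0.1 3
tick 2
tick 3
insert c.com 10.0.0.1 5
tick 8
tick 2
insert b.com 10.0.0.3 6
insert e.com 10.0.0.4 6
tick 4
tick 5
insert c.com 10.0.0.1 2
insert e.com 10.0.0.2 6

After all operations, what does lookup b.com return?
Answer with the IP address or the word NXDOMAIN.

Answer: NXDOMAIN

Derivation:
Op 1: tick 3 -> clock=3.
Op 2: insert c.com -> 10.0.0.4 (expiry=3+5=8). clock=3
Op 3: tick 2 -> clock=5.
Op 4: insert a.com -> 10.0.0.1 (expiry=5+3=8). clock=5
Op 5: tick 2 -> clock=7.
Op 6: tick 3 -> clock=10. purged={a.com,c.com}
Op 7: insert c.com -> 10.0.0.1 (expiry=10+5=15). clock=10
Op 8: tick 8 -> clock=18. purged={c.com}
Op 9: tick 2 -> clock=20.
Op 10: insert b.com -> 10.0.0.3 (expiry=20+6=26). clock=20
Op 11: insert e.com -> 10.0.0.4 (expiry=20+6=26). clock=20
Op 12: tick 4 -> clock=24.
Op 13: tick 5 -> clock=29. purged={b.com,e.com}
Op 14: insert c.com -> 10.0.0.1 (expiry=29+2=31). clock=29
Op 15: insert e.com -> 10.0.0.2 (expiry=29+6=35). clock=29
lookup b.com: not in cache (expired or never inserted)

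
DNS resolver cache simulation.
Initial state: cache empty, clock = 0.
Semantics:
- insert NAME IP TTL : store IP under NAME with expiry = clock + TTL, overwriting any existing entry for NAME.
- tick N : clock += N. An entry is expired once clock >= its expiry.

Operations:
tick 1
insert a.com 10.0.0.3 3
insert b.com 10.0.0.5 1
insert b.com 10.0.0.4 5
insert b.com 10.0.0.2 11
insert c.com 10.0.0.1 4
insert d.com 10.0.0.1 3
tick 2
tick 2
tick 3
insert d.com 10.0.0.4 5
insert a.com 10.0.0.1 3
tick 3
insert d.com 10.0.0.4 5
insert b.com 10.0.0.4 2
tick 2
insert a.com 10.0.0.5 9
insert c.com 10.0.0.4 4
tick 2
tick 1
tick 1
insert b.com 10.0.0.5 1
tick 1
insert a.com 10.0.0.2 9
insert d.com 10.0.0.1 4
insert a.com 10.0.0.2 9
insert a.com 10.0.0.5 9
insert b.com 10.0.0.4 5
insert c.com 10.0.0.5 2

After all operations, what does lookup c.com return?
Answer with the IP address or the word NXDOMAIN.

Op 1: tick 1 -> clock=1.
Op 2: insert a.com -> 10.0.0.3 (expiry=1+3=4). clock=1
Op 3: insert b.com -> 10.0.0.5 (expiry=1+1=2). clock=1
Op 4: insert b.com -> 10.0.0.4 (expiry=1+5=6). clock=1
Op 5: insert b.com -> 10.0.0.2 (expiry=1+11=12). clock=1
Op 6: insert c.com -> 10.0.0.1 (expiry=1+4=5). clock=1
Op 7: insert d.com -> 10.0.0.1 (expiry=1+3=4). clock=1
Op 8: tick 2 -> clock=3.
Op 9: tick 2 -> clock=5. purged={a.com,c.com,d.com}
Op 10: tick 3 -> clock=8.
Op 11: insert d.com -> 10.0.0.4 (expiry=8+5=13). clock=8
Op 12: insert a.com -> 10.0.0.1 (expiry=8+3=11). clock=8
Op 13: tick 3 -> clock=11. purged={a.com}
Op 14: insert d.com -> 10.0.0.4 (expiry=11+5=16). clock=11
Op 15: insert b.com -> 10.0.0.4 (expiry=11+2=13). clock=11
Op 16: tick 2 -> clock=13. purged={b.com}
Op 17: insert a.com -> 10.0.0.5 (expiry=13+9=22). clock=13
Op 18: insert c.com -> 10.0.0.4 (expiry=13+4=17). clock=13
Op 19: tick 2 -> clock=15.
Op 20: tick 1 -> clock=16. purged={d.com}
Op 21: tick 1 -> clock=17. purged={c.com}
Op 22: insert b.com -> 10.0.0.5 (expiry=17+1=18). clock=17
Op 23: tick 1 -> clock=18. purged={b.com}
Op 24: insert a.com -> 10.0.0.2 (expiry=18+9=27). clock=18
Op 25: insert d.com -> 10.0.0.1 (expiry=18+4=22). clock=18
Op 26: insert a.com -> 10.0.0.2 (expiry=18+9=27). clock=18
Op 27: insert a.com -> 10.0.0.5 (expiry=18+9=27). clock=18
Op 28: insert b.com -> 10.0.0.4 (expiry=18+5=23). clock=18
Op 29: insert c.com -> 10.0.0.5 (expiry=18+2=20). clock=18
lookup c.com: present, ip=10.0.0.5 expiry=20 > clock=18

Answer: 10.0.0.5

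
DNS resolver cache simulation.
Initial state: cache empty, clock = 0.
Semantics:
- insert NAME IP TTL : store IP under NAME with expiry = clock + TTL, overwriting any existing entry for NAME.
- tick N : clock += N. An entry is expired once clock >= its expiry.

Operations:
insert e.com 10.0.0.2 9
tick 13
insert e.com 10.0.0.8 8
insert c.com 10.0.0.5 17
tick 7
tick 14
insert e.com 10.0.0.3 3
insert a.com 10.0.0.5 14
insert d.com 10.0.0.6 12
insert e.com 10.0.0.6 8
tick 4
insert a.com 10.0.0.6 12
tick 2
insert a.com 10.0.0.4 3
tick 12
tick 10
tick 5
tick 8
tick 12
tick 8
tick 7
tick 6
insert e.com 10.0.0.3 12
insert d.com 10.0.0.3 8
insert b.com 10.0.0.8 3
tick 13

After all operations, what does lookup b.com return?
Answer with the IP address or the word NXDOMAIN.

Op 1: insert e.com -> 10.0.0.2 (expiry=0+9=9). clock=0
Op 2: tick 13 -> clock=13. purged={e.com}
Op 3: insert e.com -> 10.0.0.8 (expiry=13+8=21). clock=13
Op 4: insert c.com -> 10.0.0.5 (expiry=13+17=30). clock=13
Op 5: tick 7 -> clock=20.
Op 6: tick 14 -> clock=34. purged={c.com,e.com}
Op 7: insert e.com -> 10.0.0.3 (expiry=34+3=37). clock=34
Op 8: insert a.com -> 10.0.0.5 (expiry=34+14=48). clock=34
Op 9: insert d.com -> 10.0.0.6 (expiry=34+12=46). clock=34
Op 10: insert e.com -> 10.0.0.6 (expiry=34+8=42). clock=34
Op 11: tick 4 -> clock=38.
Op 12: insert a.com -> 10.0.0.6 (expiry=38+12=50). clock=38
Op 13: tick 2 -> clock=40.
Op 14: insert a.com -> 10.0.0.4 (expiry=40+3=43). clock=40
Op 15: tick 12 -> clock=52. purged={a.com,d.com,e.com}
Op 16: tick 10 -> clock=62.
Op 17: tick 5 -> clock=67.
Op 18: tick 8 -> clock=75.
Op 19: tick 12 -> clock=87.
Op 20: tick 8 -> clock=95.
Op 21: tick 7 -> clock=102.
Op 22: tick 6 -> clock=108.
Op 23: insert e.com -> 10.0.0.3 (expiry=108+12=120). clock=108
Op 24: insert d.com -> 10.0.0.3 (expiry=108+8=116). clock=108
Op 25: insert b.com -> 10.0.0.8 (expiry=108+3=111). clock=108
Op 26: tick 13 -> clock=121. purged={b.com,d.com,e.com}
lookup b.com: not in cache (expired or never inserted)

Answer: NXDOMAIN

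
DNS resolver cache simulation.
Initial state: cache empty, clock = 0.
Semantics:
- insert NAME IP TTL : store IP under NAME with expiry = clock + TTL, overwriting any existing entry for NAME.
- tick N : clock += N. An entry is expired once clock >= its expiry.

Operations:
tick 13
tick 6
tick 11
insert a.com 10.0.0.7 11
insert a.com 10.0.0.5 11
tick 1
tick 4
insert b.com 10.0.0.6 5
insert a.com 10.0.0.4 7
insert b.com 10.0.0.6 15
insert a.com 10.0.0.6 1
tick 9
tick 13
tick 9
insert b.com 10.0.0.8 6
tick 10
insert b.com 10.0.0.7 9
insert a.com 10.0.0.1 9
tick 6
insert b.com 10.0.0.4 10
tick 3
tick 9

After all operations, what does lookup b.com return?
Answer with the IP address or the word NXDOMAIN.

Answer: NXDOMAIN

Derivation:
Op 1: tick 13 -> clock=13.
Op 2: tick 6 -> clock=19.
Op 3: tick 11 -> clock=30.
Op 4: insert a.com -> 10.0.0.7 (expiry=30+11=41). clock=30
Op 5: insert a.com -> 10.0.0.5 (expiry=30+11=41). clock=30
Op 6: tick 1 -> clock=31.
Op 7: tick 4 -> clock=35.
Op 8: insert b.com -> 10.0.0.6 (expiry=35+5=40). clock=35
Op 9: insert a.com -> 10.0.0.4 (expiry=35+7=42). clock=35
Op 10: insert b.com -> 10.0.0.6 (expiry=35+15=50). clock=35
Op 11: insert a.com -> 10.0.0.6 (expiry=35+1=36). clock=35
Op 12: tick 9 -> clock=44. purged={a.com}
Op 13: tick 13 -> clock=57. purged={b.com}
Op 14: tick 9 -> clock=66.
Op 15: insert b.com -> 10.0.0.8 (expiry=66+6=72). clock=66
Op 16: tick 10 -> clock=76. purged={b.com}
Op 17: insert b.com -> 10.0.0.7 (expiry=76+9=85). clock=76
Op 18: insert a.com -> 10.0.0.1 (expiry=76+9=85). clock=76
Op 19: tick 6 -> clock=82.
Op 20: insert b.com -> 10.0.0.4 (expiry=82+10=92). clock=82
Op 21: tick 3 -> clock=85. purged={a.com}
Op 22: tick 9 -> clock=94. purged={b.com}
lookup b.com: not in cache (expired or never inserted)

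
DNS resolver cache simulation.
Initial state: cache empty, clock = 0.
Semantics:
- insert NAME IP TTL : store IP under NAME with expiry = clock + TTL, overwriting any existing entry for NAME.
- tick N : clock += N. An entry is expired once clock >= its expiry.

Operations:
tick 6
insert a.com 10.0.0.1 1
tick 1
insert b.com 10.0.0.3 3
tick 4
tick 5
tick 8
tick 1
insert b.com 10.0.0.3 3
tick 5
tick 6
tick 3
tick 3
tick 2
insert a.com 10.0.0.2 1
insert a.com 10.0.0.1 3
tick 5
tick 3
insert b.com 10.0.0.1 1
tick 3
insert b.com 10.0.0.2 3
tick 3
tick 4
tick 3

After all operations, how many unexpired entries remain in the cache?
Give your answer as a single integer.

Op 1: tick 6 -> clock=6.
Op 2: insert a.com -> 10.0.0.1 (expiry=6+1=7). clock=6
Op 3: tick 1 -> clock=7. purged={a.com}
Op 4: insert b.com -> 10.0.0.3 (expiry=7+3=10). clock=7
Op 5: tick 4 -> clock=11. purged={b.com}
Op 6: tick 5 -> clock=16.
Op 7: tick 8 -> clock=24.
Op 8: tick 1 -> clock=25.
Op 9: insert b.com -> 10.0.0.3 (expiry=25+3=28). clock=25
Op 10: tick 5 -> clock=30. purged={b.com}
Op 11: tick 6 -> clock=36.
Op 12: tick 3 -> clock=39.
Op 13: tick 3 -> clock=42.
Op 14: tick 2 -> clock=44.
Op 15: insert a.com -> 10.0.0.2 (expiry=44+1=45). clock=44
Op 16: insert a.com -> 10.0.0.1 (expiry=44+3=47). clock=44
Op 17: tick 5 -> clock=49. purged={a.com}
Op 18: tick 3 -> clock=52.
Op 19: insert b.com -> 10.0.0.1 (expiry=52+1=53). clock=52
Op 20: tick 3 -> clock=55. purged={b.com}
Op 21: insert b.com -> 10.0.0.2 (expiry=55+3=58). clock=55
Op 22: tick 3 -> clock=58. purged={b.com}
Op 23: tick 4 -> clock=62.
Op 24: tick 3 -> clock=65.
Final cache (unexpired): {} -> size=0

Answer: 0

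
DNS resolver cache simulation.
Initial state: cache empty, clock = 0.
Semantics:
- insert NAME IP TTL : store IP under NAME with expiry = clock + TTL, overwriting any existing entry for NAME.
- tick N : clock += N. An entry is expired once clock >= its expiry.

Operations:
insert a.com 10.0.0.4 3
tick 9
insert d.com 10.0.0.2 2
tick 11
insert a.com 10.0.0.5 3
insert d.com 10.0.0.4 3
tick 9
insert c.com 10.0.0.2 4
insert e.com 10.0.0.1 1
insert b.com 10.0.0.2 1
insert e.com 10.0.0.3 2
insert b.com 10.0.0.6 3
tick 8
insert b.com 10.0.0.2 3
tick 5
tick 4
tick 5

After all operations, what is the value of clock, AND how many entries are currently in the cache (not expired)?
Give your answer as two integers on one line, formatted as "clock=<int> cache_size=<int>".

Answer: clock=51 cache_size=0

Derivation:
Op 1: insert a.com -> 10.0.0.4 (expiry=0+3=3). clock=0
Op 2: tick 9 -> clock=9. purged={a.com}
Op 3: insert d.com -> 10.0.0.2 (expiry=9+2=11). clock=9
Op 4: tick 11 -> clock=20. purged={d.com}
Op 5: insert a.com -> 10.0.0.5 (expiry=20+3=23). clock=20
Op 6: insert d.com -> 10.0.0.4 (expiry=20+3=23). clock=20
Op 7: tick 9 -> clock=29. purged={a.com,d.com}
Op 8: insert c.com -> 10.0.0.2 (expiry=29+4=33). clock=29
Op 9: insert e.com -> 10.0.0.1 (expiry=29+1=30). clock=29
Op 10: insert b.com -> 10.0.0.2 (expiry=29+1=30). clock=29
Op 11: insert e.com -> 10.0.0.3 (expiry=29+2=31). clock=29
Op 12: insert b.com -> 10.0.0.6 (expiry=29+3=32). clock=29
Op 13: tick 8 -> clock=37. purged={b.com,c.com,e.com}
Op 14: insert b.com -> 10.0.0.2 (expiry=37+3=40). clock=37
Op 15: tick 5 -> clock=42. purged={b.com}
Op 16: tick 4 -> clock=46.
Op 17: tick 5 -> clock=51.
Final clock = 51
Final cache (unexpired): {} -> size=0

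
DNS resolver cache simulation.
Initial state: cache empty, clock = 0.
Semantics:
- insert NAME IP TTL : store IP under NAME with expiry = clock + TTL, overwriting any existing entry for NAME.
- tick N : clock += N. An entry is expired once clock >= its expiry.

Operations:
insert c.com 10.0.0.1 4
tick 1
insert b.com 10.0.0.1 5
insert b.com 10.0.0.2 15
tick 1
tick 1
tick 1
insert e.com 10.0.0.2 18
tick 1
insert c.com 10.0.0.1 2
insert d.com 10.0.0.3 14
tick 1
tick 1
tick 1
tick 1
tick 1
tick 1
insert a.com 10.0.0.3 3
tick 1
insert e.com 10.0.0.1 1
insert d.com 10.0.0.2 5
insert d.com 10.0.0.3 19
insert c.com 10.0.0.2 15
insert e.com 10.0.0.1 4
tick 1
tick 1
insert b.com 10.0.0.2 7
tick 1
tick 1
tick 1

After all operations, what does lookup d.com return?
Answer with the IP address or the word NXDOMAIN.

Op 1: insert c.com -> 10.0.0.1 (expiry=0+4=4). clock=0
Op 2: tick 1 -> clock=1.
Op 3: insert b.com -> 10.0.0.1 (expiry=1+5=6). clock=1
Op 4: insert b.com -> 10.0.0.2 (expiry=1+15=16). clock=1
Op 5: tick 1 -> clock=2.
Op 6: tick 1 -> clock=3.
Op 7: tick 1 -> clock=4. purged={c.com}
Op 8: insert e.com -> 10.0.0.2 (expiry=4+18=22). clock=4
Op 9: tick 1 -> clock=5.
Op 10: insert c.com -> 10.0.0.1 (expiry=5+2=7). clock=5
Op 11: insert d.com -> 10.0.0.3 (expiry=5+14=19). clock=5
Op 12: tick 1 -> clock=6.
Op 13: tick 1 -> clock=7. purged={c.com}
Op 14: tick 1 -> clock=8.
Op 15: tick 1 -> clock=9.
Op 16: tick 1 -> clock=10.
Op 17: tick 1 -> clock=11.
Op 18: insert a.com -> 10.0.0.3 (expiry=11+3=14). clock=11
Op 19: tick 1 -> clock=12.
Op 20: insert e.com -> 10.0.0.1 (expiry=12+1=13). clock=12
Op 21: insert d.com -> 10.0.0.2 (expiry=12+5=17). clock=12
Op 22: insert d.com -> 10.0.0.3 (expiry=12+19=31). clock=12
Op 23: insert c.com -> 10.0.0.2 (expiry=12+15=27). clock=12
Op 24: insert e.com -> 10.0.0.1 (expiry=12+4=16). clock=12
Op 25: tick 1 -> clock=13.
Op 26: tick 1 -> clock=14. purged={a.com}
Op 27: insert b.com -> 10.0.0.2 (expiry=14+7=21). clock=14
Op 28: tick 1 -> clock=15.
Op 29: tick 1 -> clock=16. purged={e.com}
Op 30: tick 1 -> clock=17.
lookup d.com: present, ip=10.0.0.3 expiry=31 > clock=17

Answer: 10.0.0.3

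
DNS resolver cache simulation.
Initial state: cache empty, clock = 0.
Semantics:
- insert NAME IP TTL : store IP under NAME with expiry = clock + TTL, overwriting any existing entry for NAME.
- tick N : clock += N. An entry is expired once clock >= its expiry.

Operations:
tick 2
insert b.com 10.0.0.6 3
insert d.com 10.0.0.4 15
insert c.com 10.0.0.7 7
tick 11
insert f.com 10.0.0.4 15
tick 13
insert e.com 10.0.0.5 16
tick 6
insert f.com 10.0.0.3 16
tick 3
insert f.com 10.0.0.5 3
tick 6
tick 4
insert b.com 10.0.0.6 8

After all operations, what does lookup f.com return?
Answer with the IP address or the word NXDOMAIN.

Op 1: tick 2 -> clock=2.
Op 2: insert b.com -> 10.0.0.6 (expiry=2+3=5). clock=2
Op 3: insert d.com -> 10.0.0.4 (expiry=2+15=17). clock=2
Op 4: insert c.com -> 10.0.0.7 (expiry=2+7=9). clock=2
Op 5: tick 11 -> clock=13. purged={b.com,c.com}
Op 6: insert f.com -> 10.0.0.4 (expiry=13+15=28). clock=13
Op 7: tick 13 -> clock=26. purged={d.com}
Op 8: insert e.com -> 10.0.0.5 (expiry=26+16=42). clock=26
Op 9: tick 6 -> clock=32. purged={f.com}
Op 10: insert f.com -> 10.0.0.3 (expiry=32+16=48). clock=32
Op 11: tick 3 -> clock=35.
Op 12: insert f.com -> 10.0.0.5 (expiry=35+3=38). clock=35
Op 13: tick 6 -> clock=41. purged={f.com}
Op 14: tick 4 -> clock=45. purged={e.com}
Op 15: insert b.com -> 10.0.0.6 (expiry=45+8=53). clock=45
lookup f.com: not in cache (expired or never inserted)

Answer: NXDOMAIN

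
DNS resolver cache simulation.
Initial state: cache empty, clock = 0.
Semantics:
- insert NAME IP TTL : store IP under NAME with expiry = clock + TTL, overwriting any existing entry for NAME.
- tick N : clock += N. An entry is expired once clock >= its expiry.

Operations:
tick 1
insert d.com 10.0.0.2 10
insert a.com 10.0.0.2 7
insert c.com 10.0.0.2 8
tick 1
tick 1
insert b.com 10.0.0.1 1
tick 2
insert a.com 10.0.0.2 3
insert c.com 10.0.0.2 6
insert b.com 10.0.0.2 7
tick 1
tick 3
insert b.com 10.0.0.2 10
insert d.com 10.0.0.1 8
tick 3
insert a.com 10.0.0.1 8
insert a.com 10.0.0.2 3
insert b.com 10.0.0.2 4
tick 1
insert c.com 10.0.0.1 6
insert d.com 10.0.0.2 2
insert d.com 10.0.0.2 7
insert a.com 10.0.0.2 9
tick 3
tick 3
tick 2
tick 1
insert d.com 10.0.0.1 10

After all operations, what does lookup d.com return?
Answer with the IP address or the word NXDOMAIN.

Op 1: tick 1 -> clock=1.
Op 2: insert d.com -> 10.0.0.2 (expiry=1+10=11). clock=1
Op 3: insert a.com -> 10.0.0.2 (expiry=1+7=8). clock=1
Op 4: insert c.com -> 10.0.0.2 (expiry=1+8=9). clock=1
Op 5: tick 1 -> clock=2.
Op 6: tick 1 -> clock=3.
Op 7: insert b.com -> 10.0.0.1 (expiry=3+1=4). clock=3
Op 8: tick 2 -> clock=5. purged={b.com}
Op 9: insert a.com -> 10.0.0.2 (expiry=5+3=8). clock=5
Op 10: insert c.com -> 10.0.0.2 (expiry=5+6=11). clock=5
Op 11: insert b.com -> 10.0.0.2 (expiry=5+7=12). clock=5
Op 12: tick 1 -> clock=6.
Op 13: tick 3 -> clock=9. purged={a.com}
Op 14: insert b.com -> 10.0.0.2 (expiry=9+10=19). clock=9
Op 15: insert d.com -> 10.0.0.1 (expiry=9+8=17). clock=9
Op 16: tick 3 -> clock=12. purged={c.com}
Op 17: insert a.com -> 10.0.0.1 (expiry=12+8=20). clock=12
Op 18: insert a.com -> 10.0.0.2 (expiry=12+3=15). clock=12
Op 19: insert b.com -> 10.0.0.2 (expiry=12+4=16). clock=12
Op 20: tick 1 -> clock=13.
Op 21: insert c.com -> 10.0.0.1 (expiry=13+6=19). clock=13
Op 22: insert d.com -> 10.0.0.2 (expiry=13+2=15). clock=13
Op 23: insert d.com -> 10.0.0.2 (expiry=13+7=20). clock=13
Op 24: insert a.com -> 10.0.0.2 (expiry=13+9=22). clock=13
Op 25: tick 3 -> clock=16. purged={b.com}
Op 26: tick 3 -> clock=19. purged={c.com}
Op 27: tick 2 -> clock=21. purged={d.com}
Op 28: tick 1 -> clock=22. purged={a.com}
Op 29: insert d.com -> 10.0.0.1 (expiry=22+10=32). clock=22
lookup d.com: present, ip=10.0.0.1 expiry=32 > clock=22

Answer: 10.0.0.1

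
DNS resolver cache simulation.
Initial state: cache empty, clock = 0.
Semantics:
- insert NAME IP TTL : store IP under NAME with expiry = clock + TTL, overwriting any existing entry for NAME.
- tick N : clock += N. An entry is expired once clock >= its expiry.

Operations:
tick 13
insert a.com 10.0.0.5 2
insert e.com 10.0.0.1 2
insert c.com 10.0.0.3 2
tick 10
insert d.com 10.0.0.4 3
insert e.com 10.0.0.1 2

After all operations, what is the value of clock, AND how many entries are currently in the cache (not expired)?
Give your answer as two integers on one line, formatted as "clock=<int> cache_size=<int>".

Answer: clock=23 cache_size=2

Derivation:
Op 1: tick 13 -> clock=13.
Op 2: insert a.com -> 10.0.0.5 (expiry=13+2=15). clock=13
Op 3: insert e.com -> 10.0.0.1 (expiry=13+2=15). clock=13
Op 4: insert c.com -> 10.0.0.3 (expiry=13+2=15). clock=13
Op 5: tick 10 -> clock=23. purged={a.com,c.com,e.com}
Op 6: insert d.com -> 10.0.0.4 (expiry=23+3=26). clock=23
Op 7: insert e.com -> 10.0.0.1 (expiry=23+2=25). clock=23
Final clock = 23
Final cache (unexpired): {d.com,e.com} -> size=2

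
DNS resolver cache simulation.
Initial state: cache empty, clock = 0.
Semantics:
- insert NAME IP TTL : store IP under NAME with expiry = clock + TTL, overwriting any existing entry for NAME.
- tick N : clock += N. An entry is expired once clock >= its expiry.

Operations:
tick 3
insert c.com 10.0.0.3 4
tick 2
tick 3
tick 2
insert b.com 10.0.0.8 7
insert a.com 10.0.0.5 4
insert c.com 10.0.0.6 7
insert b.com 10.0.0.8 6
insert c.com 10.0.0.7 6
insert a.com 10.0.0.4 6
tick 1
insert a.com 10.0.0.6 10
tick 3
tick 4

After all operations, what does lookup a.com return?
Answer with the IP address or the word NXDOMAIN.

Answer: 10.0.0.6

Derivation:
Op 1: tick 3 -> clock=3.
Op 2: insert c.com -> 10.0.0.3 (expiry=3+4=7). clock=3
Op 3: tick 2 -> clock=5.
Op 4: tick 3 -> clock=8. purged={c.com}
Op 5: tick 2 -> clock=10.
Op 6: insert b.com -> 10.0.0.8 (expiry=10+7=17). clock=10
Op 7: insert a.com -> 10.0.0.5 (expiry=10+4=14). clock=10
Op 8: insert c.com -> 10.0.0.6 (expiry=10+7=17). clock=10
Op 9: insert b.com -> 10.0.0.8 (expiry=10+6=16). clock=10
Op 10: insert c.com -> 10.0.0.7 (expiry=10+6=16). clock=10
Op 11: insert a.com -> 10.0.0.4 (expiry=10+6=16). clock=10
Op 12: tick 1 -> clock=11.
Op 13: insert a.com -> 10.0.0.6 (expiry=11+10=21). clock=11
Op 14: tick 3 -> clock=14.
Op 15: tick 4 -> clock=18. purged={b.com,c.com}
lookup a.com: present, ip=10.0.0.6 expiry=21 > clock=18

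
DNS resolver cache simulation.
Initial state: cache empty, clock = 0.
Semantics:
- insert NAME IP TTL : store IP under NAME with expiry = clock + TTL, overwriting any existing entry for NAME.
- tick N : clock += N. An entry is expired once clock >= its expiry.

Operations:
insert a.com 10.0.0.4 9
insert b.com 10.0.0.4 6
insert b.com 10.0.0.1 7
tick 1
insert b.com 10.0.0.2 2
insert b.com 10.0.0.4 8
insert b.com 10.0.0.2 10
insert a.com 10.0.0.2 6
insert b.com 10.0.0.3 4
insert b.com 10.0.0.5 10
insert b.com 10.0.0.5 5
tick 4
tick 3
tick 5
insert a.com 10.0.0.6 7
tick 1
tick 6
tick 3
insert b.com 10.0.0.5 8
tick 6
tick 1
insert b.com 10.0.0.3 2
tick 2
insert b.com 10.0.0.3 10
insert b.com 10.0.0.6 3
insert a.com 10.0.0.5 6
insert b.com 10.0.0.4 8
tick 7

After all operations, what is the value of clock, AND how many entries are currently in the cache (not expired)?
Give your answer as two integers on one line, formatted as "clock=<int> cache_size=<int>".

Answer: clock=39 cache_size=1

Derivation:
Op 1: insert a.com -> 10.0.0.4 (expiry=0+9=9). clock=0
Op 2: insert b.com -> 10.0.0.4 (expiry=0+6=6). clock=0
Op 3: insert b.com -> 10.0.0.1 (expiry=0+7=7). clock=0
Op 4: tick 1 -> clock=1.
Op 5: insert b.com -> 10.0.0.2 (expiry=1+2=3). clock=1
Op 6: insert b.com -> 10.0.0.4 (expiry=1+8=9). clock=1
Op 7: insert b.com -> 10.0.0.2 (expiry=1+10=11). clock=1
Op 8: insert a.com -> 10.0.0.2 (expiry=1+6=7). clock=1
Op 9: insert b.com -> 10.0.0.3 (expiry=1+4=5). clock=1
Op 10: insert b.com -> 10.0.0.5 (expiry=1+10=11). clock=1
Op 11: insert b.com -> 10.0.0.5 (expiry=1+5=6). clock=1
Op 12: tick 4 -> clock=5.
Op 13: tick 3 -> clock=8. purged={a.com,b.com}
Op 14: tick 5 -> clock=13.
Op 15: insert a.com -> 10.0.0.6 (expiry=13+7=20). clock=13
Op 16: tick 1 -> clock=14.
Op 17: tick 6 -> clock=20. purged={a.com}
Op 18: tick 3 -> clock=23.
Op 19: insert b.com -> 10.0.0.5 (expiry=23+8=31). clock=23
Op 20: tick 6 -> clock=29.
Op 21: tick 1 -> clock=30.
Op 22: insert b.com -> 10.0.0.3 (expiry=30+2=32). clock=30
Op 23: tick 2 -> clock=32. purged={b.com}
Op 24: insert b.com -> 10.0.0.3 (expiry=32+10=42). clock=32
Op 25: insert b.com -> 10.0.0.6 (expiry=32+3=35). clock=32
Op 26: insert a.com -> 10.0.0.5 (expiry=32+6=38). clock=32
Op 27: insert b.com -> 10.0.0.4 (expiry=32+8=40). clock=32
Op 28: tick 7 -> clock=39. purged={a.com}
Final clock = 39
Final cache (unexpired): {b.com} -> size=1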